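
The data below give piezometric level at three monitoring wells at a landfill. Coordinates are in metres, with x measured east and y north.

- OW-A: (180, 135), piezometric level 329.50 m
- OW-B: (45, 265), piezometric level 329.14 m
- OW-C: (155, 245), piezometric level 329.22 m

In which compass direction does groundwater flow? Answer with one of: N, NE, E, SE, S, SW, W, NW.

N

With h = a·x + b·y + c and OW-A as origin, the differences give:
  (-135)·a + 130·b = -0.36
  (-25)·a + 110·b = -0.28
Eliminate b (×110 and ×130, subtract): -11600·a = -3.200 → a = ∂h/∂x = +0.0002759
Back-substitute: b = ∂h/∂y = -0.002483.
Flow = −∇h = (-0.0002759 east, +0.002483 north), which points north.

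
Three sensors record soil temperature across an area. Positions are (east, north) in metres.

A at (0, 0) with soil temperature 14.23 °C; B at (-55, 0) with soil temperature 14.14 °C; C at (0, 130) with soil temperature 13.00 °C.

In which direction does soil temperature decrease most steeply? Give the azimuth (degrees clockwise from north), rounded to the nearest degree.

∂T/∂x = (14.14 − 14.23) / (-55 − 0) = +0.001636
∂T/∂y = (13.00 − 14.23) / (130 − 0) = -0.009462
Steepest decrease is along −∇f: components (-0.001636 E, +0.009462 N).
Azimuth = atan2(-0.001636, +0.009462) = 350.2° ≈ 350°.

350°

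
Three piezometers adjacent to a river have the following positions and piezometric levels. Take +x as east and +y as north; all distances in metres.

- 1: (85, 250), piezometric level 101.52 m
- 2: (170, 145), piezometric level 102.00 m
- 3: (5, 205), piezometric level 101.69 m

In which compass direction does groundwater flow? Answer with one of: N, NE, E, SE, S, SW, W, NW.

Differences from 1: to 2 (Δx, Δy, Δh) = (85, -105, +0.48); to 3 = (-80, -45, +0.17).
Determinant of the coordinate differences = 85·(-45) − (-80)·(-105) = -12225.
∂h/∂x = [(+0.48)·(-45) − (+0.17)·(-105)] / -12225 = +0.0003067
∂h/∂y = [85·(+0.17) − (-80)·(+0.48)] / -12225 = -0.004323
Flow = −∇h = (-0.0003067 east, +0.004323 north), which points north.

N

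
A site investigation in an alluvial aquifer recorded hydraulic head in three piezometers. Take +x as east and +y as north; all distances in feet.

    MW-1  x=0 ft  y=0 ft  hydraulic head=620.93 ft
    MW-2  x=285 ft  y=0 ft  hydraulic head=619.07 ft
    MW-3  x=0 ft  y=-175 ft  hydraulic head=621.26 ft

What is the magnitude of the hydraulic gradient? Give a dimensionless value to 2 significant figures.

0.0068

∂h/∂x = (619.07 − 620.93) / (285 − 0) = -0.006526
∂h/∂y = (621.26 − 620.93) / (-175 − 0) = -0.001886
|∇h| = √(-0.006526² + -0.001886²) = 0.006793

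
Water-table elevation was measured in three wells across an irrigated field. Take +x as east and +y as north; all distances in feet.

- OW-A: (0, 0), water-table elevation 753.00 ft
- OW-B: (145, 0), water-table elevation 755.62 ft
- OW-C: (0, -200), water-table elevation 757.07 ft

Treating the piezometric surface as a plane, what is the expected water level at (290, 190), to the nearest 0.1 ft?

∂h/∂x = (755.62 − 753.00) / (145 − 0) = +0.01807
∂h/∂y = (757.07 − 753.00) / (-200 − 0) = -0.02035
h(290, 190) = 753.00 + (+0.01807)·(290) + (-0.02035)·(190) = 753.00 +5.240 -3.867 = 754.373 ft.

754.4 ft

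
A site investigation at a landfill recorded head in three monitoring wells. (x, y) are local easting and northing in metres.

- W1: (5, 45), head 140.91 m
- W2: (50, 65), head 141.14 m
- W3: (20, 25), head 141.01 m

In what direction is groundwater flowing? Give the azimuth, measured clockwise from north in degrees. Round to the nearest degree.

279°

With h = a·x + b·y + c and W1 as origin, the differences give:
  45·a + 20·b = +0.23
  15·a + (-20)·b = +0.10
Eliminate b (×(-20) and ×20, subtract): -1200·a = -6.600 → a = ∂h/∂x = +0.005500
Back-substitute: b = ∂h/∂y = -0.0008750.
Flow direction (−∇h) has components (-0.005500 E, +0.0008750 N).
Azimuth = atan2(E, N) = atan2(-0.005500, +0.0008750) = 279.0° ≈ 279°.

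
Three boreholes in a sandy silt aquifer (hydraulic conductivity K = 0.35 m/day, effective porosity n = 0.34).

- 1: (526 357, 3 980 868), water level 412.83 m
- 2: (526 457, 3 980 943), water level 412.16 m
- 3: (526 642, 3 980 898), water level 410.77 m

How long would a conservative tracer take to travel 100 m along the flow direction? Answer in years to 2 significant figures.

36 years

Differences from 1: to 2 (Δx, Δy, Δh) = (100, 75, -0.67); to 3 = (285, 30, -2.06).
Determinant of the coordinate differences = 100·30 − 285·75 = -18375.
∂h/∂x = [(-0.67)·30 − (-2.06)·75] / -18375 = -0.007314
∂h/∂y = [100·(-2.06) − 285·(-0.67)] / -18375 = +0.0008190
|∇h| = √(-0.007314² + 0.0008190²) = 0.00736
Seepage velocity v = K·i/n = 0.35 × 0.00736 / 0.34 = 0.007576 m/day.
t = 100 / 0.007576 = 1.32e+04 days = 36.1 years.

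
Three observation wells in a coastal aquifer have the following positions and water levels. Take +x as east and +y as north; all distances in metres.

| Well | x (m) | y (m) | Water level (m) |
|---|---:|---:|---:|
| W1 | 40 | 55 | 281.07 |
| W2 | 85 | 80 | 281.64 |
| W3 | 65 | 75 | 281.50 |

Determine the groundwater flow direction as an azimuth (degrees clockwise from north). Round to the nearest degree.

Three-point gradient (reference W1): Δ to W2 = (45, 25, +0.57), Δ to W3 = (25, 20, +0.43).
∂h/∂x = +0.002364, ∂h/∂y = +0.01855 (det = 275).
Flow direction (−∇h) has components (-0.002364 E, -0.01855 N).
Azimuth = atan2(E, N) = atan2(-0.002364, -0.01855) = 187.3° ≈ 187°.

187°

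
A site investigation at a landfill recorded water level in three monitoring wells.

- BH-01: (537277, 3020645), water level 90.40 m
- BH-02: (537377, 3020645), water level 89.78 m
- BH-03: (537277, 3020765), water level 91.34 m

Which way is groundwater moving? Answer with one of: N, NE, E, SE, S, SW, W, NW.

∂h/∂x = (89.78 − 90.40) / (537377 − 537277) = -0.006200
∂h/∂y = (91.34 − 90.40) / (3020765 − 3020645) = +0.007833
Flow = −∇h = (+0.006200 east, -0.007833 north), which points southeast.

SE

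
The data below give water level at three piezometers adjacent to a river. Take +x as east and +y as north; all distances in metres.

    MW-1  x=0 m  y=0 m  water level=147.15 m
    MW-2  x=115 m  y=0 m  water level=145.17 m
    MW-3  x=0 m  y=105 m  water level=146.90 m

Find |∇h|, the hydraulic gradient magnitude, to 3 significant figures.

∂h/∂x = (145.17 − 147.15) / (115 − 0) = -0.01722
∂h/∂y = (146.90 − 147.15) / (105 − 0) = -0.002381
|∇h| = √(-0.01722² + -0.002381²) = 0.01738

0.0174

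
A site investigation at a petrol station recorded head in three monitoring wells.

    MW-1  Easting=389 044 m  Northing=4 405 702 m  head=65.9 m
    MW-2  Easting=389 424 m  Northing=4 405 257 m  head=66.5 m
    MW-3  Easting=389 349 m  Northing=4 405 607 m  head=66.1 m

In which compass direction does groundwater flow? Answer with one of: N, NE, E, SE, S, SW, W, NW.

N

Three-point gradient (reference MW-1): Δ to MW-2 = (380, -445, +0.6), Δ to MW-3 = (305, -95, +0.2).
∂h/∂x = +0.0003212, ∂h/∂y = -0.001074 (det = 99625).
Flow = −∇h = (-0.0003212 east, +0.001074 north), which points north.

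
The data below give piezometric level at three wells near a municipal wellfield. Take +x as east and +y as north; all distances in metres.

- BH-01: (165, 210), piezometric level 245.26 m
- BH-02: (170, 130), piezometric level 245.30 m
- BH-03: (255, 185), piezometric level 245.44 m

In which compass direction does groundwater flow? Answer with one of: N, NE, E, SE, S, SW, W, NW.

W

Differences from BH-01: to BH-02 (Δx, Δy, Δh) = (5, -80, +0.04); to BH-03 = (90, -25, +0.18).
Solve a·Δx + b·Δy = Δh: det = 5·(-25) − 90·(-80) = 7075.
∂h/∂x = [(+0.04)·(-25) − (+0.18)·(-80)] / 7075 = +0.001894
∂h/∂y = [5·(+0.18) − 90·(+0.04)] / 7075 = -0.0003816
Flow = −∇h = (-0.001894 east, +0.0003816 north), which points west.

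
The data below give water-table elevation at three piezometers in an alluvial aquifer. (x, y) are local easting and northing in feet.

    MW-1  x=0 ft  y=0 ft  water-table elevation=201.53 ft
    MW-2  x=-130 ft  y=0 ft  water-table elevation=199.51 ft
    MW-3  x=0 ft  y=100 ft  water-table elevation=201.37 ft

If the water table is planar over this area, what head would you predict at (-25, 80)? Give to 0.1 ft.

201.0 ft

∂h/∂x = (199.51 − 201.53) / (-130 − 0) = +0.01554
∂h/∂y = (201.37 − 201.53) / (100 − 0) = -0.001600
h(-25, 80) = 201.53 + (+0.01554)·(-25) + (-0.001600)·(80) = 201.53 -0.388 -0.128 = 201.014 ft.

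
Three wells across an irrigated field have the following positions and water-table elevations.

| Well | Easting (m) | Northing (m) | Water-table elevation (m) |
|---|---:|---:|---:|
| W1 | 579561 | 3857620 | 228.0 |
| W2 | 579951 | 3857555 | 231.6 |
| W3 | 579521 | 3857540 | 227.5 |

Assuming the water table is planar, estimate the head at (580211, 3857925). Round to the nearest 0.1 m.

With h = a·x + b·y + c and W1 as origin, the differences give:
  390·a + (-65)·b = +3.6
  (-40)·a + (-80)·b = -0.5
Eliminate b (×(-80) and ×(-65), subtract): -33800·a = -320.50 → a = ∂h/∂x = +0.009482
Back-substitute: b = ∂h/∂y = +0.001509.
h(580211, 3857925) = 228.0 + (+0.009482)·(650) + (+0.001509)·(305) = 228.0 +6.163 +0.460 = 234.624 m.

234.6 m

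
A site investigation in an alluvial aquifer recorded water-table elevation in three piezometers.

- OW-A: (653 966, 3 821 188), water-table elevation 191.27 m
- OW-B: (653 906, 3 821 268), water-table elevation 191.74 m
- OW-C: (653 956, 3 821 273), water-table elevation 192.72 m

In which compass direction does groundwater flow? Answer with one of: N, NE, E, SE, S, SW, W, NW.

SW

With h = a·x + b·y + c and OW-A as origin, the differences give:
  (-60)·a + 80·b = +0.47
  (-10)·a + 85·b = +1.45
Eliminate b (×85 and ×80, subtract): -4300·a = -76.050 → a = ∂h/∂x = +0.01769
Back-substitute: b = ∂h/∂y = +0.01914.
Flow = −∇h = (-0.01769 east, -0.01914 north), which points southwest.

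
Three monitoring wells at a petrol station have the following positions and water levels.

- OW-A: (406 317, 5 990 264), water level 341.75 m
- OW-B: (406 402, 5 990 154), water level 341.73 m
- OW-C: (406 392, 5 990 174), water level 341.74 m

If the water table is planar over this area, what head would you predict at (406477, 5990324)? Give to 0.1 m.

342.0 m

With h = a·x + b·y + c and OW-A as origin, the differences give:
  85·a + (-110)·b = -0.02
  75·a + (-90)·b = -0.01
Eliminate b (×(-90) and ×(-110), subtract): 600·a = 0.700 → a = ∂h/∂x = +0.001167
Back-substitute: b = ∂h/∂y = +0.001083.
h(406477, 5990324) = 341.75 + (+0.001167)·(160) + (+0.001083)·(60) = 341.75 +0.187 +0.065 = 342.002 m.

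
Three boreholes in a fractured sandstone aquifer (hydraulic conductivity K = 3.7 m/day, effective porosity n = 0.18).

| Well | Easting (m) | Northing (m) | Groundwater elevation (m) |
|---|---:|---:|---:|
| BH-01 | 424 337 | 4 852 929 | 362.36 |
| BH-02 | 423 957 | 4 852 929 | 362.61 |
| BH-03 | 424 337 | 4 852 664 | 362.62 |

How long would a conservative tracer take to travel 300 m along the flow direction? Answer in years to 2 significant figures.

∂h/∂x = (362.61 − 362.36) / (423957 − 424337) = -0.0006579
∂h/∂y = (362.62 − 362.36) / (4852664 − 4852929) = -0.0009811
|∇h| = √(-0.0006579² + -0.0009811²) = 0.001181
Seepage velocity v = K·i/n = 3.7 × 0.001181 / 0.18 = 0.02428 m/day.
t = 300 / 0.02428 = 1.236e+04 days = 33.8 years.

34 years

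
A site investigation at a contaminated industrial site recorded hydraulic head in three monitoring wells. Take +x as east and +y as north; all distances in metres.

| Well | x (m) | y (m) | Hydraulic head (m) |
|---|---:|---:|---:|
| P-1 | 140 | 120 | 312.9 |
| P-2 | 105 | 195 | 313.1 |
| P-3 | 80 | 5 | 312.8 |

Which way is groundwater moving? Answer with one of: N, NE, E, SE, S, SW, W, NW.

SE

With h = a·x + b·y + c and P-1 as origin, the differences give:
  (-35)·a + 75·b = +0.2
  (-60)·a + (-115)·b = -0.1
Eliminate b (×(-115) and ×75, subtract): 8525·a = -15.50 → a = ∂h/∂x = -0.001818
Back-substitute: b = ∂h/∂y = +0.001818.
Flow = −∇h = (+0.001818 east, -0.001818 north), which points southeast.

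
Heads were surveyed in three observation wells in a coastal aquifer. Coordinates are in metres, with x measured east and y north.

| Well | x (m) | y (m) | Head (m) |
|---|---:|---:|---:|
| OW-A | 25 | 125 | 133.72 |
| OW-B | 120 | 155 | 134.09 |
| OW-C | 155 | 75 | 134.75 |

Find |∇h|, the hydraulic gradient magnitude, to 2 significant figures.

0.0081

Taking OW-A as reference: OW-B−OW-A = (95, 30, +0.37); OW-C−OW-A = (130, -50, +1.03).
Solve a·Δx + b·Δy = Δh: det = 95·(-50) − 130·30 = -8650.
∂h/∂x = [(+0.37)·(-50) − (+1.03)·30] / -8650 = +0.005711
∂h/∂y = [95·(+1.03) − 130·(+0.37)] / -8650 = -0.005751
|∇h| = √(0.005711² + -0.005751²) = 0.008105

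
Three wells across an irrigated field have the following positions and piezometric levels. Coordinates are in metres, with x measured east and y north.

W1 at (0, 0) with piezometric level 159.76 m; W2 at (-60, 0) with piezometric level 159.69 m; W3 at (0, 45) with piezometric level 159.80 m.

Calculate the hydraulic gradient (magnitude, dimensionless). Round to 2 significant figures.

0.0015

∂h/∂x = (159.69 − 159.76) / (-60 − 0) = +0.001167
∂h/∂y = (159.80 − 159.76) / (45 − 0) = +0.0008889
|∇h| = √(0.001167² + 0.0008889²) = 0.001467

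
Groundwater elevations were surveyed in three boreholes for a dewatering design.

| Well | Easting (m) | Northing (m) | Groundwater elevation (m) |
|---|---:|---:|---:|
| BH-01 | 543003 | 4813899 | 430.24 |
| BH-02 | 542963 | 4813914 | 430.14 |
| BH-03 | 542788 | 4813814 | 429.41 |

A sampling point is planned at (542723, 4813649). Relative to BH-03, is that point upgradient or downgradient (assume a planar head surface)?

downgradient

With h = a·x + b·y + c and BH-01 as origin, the differences give:
  (-40)·a + 15·b = -0.10
  (-215)·a + (-85)·b = -0.83
Eliminate b (×(-85) and ×15, subtract): 6625·a = 20.950 → a = ∂h/∂x = +0.003162
Back-substitute: b = ∂h/∂y = +0.001766.
Head at (542723, 4813649) = 430.24 + (+0.003162)·(-280) + (+0.001766)·(-250) = 428.91 m.
That is lower than the 429.41 m at BH-03, so the point is downgradient.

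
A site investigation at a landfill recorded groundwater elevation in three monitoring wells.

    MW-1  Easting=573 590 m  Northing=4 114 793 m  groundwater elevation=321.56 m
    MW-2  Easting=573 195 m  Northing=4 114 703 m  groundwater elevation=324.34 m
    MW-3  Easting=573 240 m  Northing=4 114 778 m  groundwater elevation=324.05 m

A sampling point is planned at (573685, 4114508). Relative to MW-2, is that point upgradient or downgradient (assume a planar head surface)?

downgradient

Taking MW-1 as reference: MW-2−MW-1 = (-395, -90, +2.78); MW-3−MW-1 = (-350, -15, +2.49).
Solve a·Δx + b·Δy = Δh: det = (-395)·(-15) − (-350)·(-90) = -25575.
∂h/∂x = [(+2.78)·(-15) − (+2.49)·(-90)] / -25575 = -0.007132
∂h/∂y = [(-395)·(+2.49) − (-350)·(+2.78)] / -25575 = +0.0004125
Head at (573685, 4114508) = 321.56 + (-0.007132)·(95) + (+0.0004125)·(-285) = 320.76 m.
That is lower than the 324.34 m at MW-2, so the point is downgradient.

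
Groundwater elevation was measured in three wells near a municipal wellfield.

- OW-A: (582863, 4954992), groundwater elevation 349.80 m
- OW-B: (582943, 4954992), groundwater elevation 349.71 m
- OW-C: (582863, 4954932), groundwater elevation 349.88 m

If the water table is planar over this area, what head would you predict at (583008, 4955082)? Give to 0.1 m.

349.5 m

∂h/∂x = (349.71 − 349.80) / (582943 − 582863) = -0.001125
∂h/∂y = (349.88 − 349.80) / (4954932 − 4954992) = -0.001333
h(583008, 4955082) = 349.80 + (-0.001125)·(145) + (-0.001333)·(90) = 349.80 -0.163 -0.120 = 349.517 m.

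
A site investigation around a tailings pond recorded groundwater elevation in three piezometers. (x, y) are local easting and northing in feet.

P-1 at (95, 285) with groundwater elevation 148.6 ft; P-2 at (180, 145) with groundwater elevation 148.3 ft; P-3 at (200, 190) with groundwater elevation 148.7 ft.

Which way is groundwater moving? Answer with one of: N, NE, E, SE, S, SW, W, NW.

SW

With h = a·x + b·y + c and P-1 as origin, the differences give:
  85·a + (-140)·b = -0.3
  105·a + (-95)·b = +0.1
Eliminate b (×(-95) and ×(-140), subtract): 6625·a = 42.50 → a = ∂h/∂x = +0.006415
Back-substitute: b = ∂h/∂y = +0.006038.
Flow = −∇h = (-0.006415 east, -0.006038 north), which points southwest.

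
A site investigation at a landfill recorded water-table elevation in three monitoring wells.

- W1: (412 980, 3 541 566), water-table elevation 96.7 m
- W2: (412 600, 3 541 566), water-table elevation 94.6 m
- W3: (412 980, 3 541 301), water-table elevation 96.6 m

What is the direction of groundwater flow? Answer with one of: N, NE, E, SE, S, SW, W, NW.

∂h/∂x = (94.6 − 96.7) / (412600 − 412980) = +0.005526
∂h/∂y = (96.6 − 96.7) / (3541301 − 3541566) = +0.0003774
Flow = −∇h = (-0.005526 east, -0.0003774 north), which points west.

W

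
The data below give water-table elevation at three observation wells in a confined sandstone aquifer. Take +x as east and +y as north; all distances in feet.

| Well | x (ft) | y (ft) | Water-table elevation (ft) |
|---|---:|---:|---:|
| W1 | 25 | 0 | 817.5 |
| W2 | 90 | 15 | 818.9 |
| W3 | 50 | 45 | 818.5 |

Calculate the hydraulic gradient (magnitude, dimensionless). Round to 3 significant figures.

With h = a·x + b·y + c and W1 as origin, the differences give:
  65·a + 15·b = +1.4
  25·a + 45·b = +1.0
Eliminate b (×45 and ×15, subtract): 2550·a = 48.00 → a = ∂h/∂x = +0.01882
Back-substitute: b = ∂h/∂y = +0.01176.
|∇h| = √(0.01882² + 0.01176²) = 0.02219

0.0222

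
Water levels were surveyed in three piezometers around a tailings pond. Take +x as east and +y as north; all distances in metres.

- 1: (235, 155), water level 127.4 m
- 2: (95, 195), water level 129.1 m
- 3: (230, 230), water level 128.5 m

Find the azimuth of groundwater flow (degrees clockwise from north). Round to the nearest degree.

Taking 1 as reference: 2−1 = (-140, 40, +1.7); 3−1 = (-5, 75, +1.1).
Determinant of the coordinate differences = (-140)·75 − (-5)·40 = -10300.
∂h/∂x = [(+1.7)·75 − (+1.1)·40] / -10300 = -0.008107
∂h/∂y = [(-140)·(+1.1) − (-5)·(+1.7)] / -10300 = +0.01413
Flow direction (−∇h) has components (+0.008107 E, -0.01413 N).
Azimuth = atan2(E, N) = atan2(+0.008107, -0.01413) = 150.1° ≈ 150°.

150°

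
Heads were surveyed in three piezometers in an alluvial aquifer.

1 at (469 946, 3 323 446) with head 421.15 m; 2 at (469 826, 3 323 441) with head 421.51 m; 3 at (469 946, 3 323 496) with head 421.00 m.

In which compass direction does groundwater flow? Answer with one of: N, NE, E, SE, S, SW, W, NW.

NE

With h = a·x + b·y + c and 1 as origin, the differences give:
  (-120)·a + (-5)·b = +0.36
  0·a + 50·b = -0.15
Eliminate b (×50 and ×(-5), subtract): -6000·a = 17.250 → a = ∂h/∂x = -0.002875
Back-substitute: b = ∂h/∂y = -0.003000.
Flow = −∇h = (+0.002875 east, +0.003000 north), which points northeast.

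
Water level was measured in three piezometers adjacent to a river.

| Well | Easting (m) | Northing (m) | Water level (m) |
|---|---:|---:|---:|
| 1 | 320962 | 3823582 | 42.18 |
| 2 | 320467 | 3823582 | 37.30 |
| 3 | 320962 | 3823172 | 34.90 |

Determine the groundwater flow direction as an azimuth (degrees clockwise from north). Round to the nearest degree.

∂h/∂x = (37.30 − 42.18) / (320467 − 320962) = +0.009859
∂h/∂y = (34.90 − 42.18) / (3823172 − 3823582) = +0.01776
Flow direction (−∇h) has components (-0.009859 E, -0.01776 N).
Azimuth = atan2(E, N) = atan2(-0.009859, -0.01776) = 209.0° ≈ 209°.

209°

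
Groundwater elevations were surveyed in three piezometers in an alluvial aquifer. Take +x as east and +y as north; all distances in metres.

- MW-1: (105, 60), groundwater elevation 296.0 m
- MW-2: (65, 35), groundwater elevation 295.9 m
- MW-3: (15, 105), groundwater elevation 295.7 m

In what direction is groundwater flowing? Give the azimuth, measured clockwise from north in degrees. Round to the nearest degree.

With h = a·x + b·y + c and MW-1 as origin, the differences give:
  (-40)·a + (-25)·b = -0.1
  (-90)·a + 45·b = -0.3
Eliminate b (×45 and ×(-25), subtract): -4050·a = -12.00 → a = ∂h/∂x = +0.002963
Back-substitute: b = ∂h/∂y = -0.0007407.
Flow direction (−∇h) has components (-0.002963 E, +0.0007407 N).
Azimuth = atan2(E, N) = atan2(-0.002963, +0.0007407) = 284.0° ≈ 284°.

284°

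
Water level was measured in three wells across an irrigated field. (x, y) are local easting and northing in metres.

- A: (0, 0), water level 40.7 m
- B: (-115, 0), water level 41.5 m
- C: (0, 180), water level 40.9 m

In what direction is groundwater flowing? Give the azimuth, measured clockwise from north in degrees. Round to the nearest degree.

099°

∂h/∂x = (41.5 − 40.7) / (-115 − 0) = -0.006957
∂h/∂y = (40.9 − 40.7) / (180 − 0) = +0.001111
Flow direction (−∇h) has components (+0.006957 E, -0.001111 N).
Azimuth = atan2(E, N) = atan2(+0.006957, -0.001111) = 99.1° ≈ 099°.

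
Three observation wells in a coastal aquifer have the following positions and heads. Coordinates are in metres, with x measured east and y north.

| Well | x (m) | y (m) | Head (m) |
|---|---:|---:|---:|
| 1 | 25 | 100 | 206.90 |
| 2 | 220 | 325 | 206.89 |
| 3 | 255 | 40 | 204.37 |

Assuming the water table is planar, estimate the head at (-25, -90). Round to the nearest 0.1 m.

205.9 m

Three-point gradient (reference 1): Δ to 2 = (195, 225, -0.01), Δ to 3 = (230, -60, -2.53).
∂h/∂x = -0.008981, ∂h/∂y = +0.007739 (det = -63450).
h(-25, -90) = 206.90 + (-0.008981)·(-50) + (+0.007739)·(-190) = 206.90 +0.449 -1.470 = 205.879 m.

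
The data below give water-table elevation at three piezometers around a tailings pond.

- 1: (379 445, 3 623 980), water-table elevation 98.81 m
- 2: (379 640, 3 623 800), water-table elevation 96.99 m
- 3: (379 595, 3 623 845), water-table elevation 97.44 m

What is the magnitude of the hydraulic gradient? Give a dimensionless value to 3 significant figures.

0.00877

Three-point gradient (reference 1): Δ to 2 = (195, -180, -1.82), Δ to 3 = (150, -135, -1.37).
∂h/∂x = -0.001333, ∂h/∂y = +0.008667 (det = 675).
|∇h| = √(-0.001333² + 0.008667²) = 0.008769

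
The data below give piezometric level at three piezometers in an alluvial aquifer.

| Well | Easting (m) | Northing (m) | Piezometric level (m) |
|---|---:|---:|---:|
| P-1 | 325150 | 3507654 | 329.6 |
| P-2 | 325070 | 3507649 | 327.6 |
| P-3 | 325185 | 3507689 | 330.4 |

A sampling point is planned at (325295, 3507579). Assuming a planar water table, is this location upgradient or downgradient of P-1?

upgradient

Differences from P-1: to P-2 (Δx, Δy, Δh) = (-80, -5, -2.0); to P-3 = (35, 35, +0.8).
Solve a·Δx + b·Δy = Δh: det = (-80)·35 − 35·(-5) = -2625.
∂h/∂x = [(-2.0)·35 − (+0.8)·(-5)] / -2625 = +0.02514
∂h/∂y = [(-80)·(+0.8) − 35·(-2.0)] / -2625 = -0.002286
Head at (325295, 3507579) = 329.6 + (+0.02514)·(145) + (-0.002286)·(-75) = 333.42 m.
That is higher than the 329.6 m at P-1, so the point is upgradient.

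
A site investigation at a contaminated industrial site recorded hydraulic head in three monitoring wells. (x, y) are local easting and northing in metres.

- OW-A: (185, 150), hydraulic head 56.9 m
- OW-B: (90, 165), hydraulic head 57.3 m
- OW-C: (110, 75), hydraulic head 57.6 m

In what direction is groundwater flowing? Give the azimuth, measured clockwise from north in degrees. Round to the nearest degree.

048°

Differences from OW-A: to OW-B (Δx, Δy, Δh) = (-95, 15, +0.4); to OW-C = (-75, -75, +0.7).
Solve a·Δx + b·Δy = Δh: det = (-95)·(-75) − (-75)·15 = 8250.
∂h/∂x = [(+0.4)·(-75) − (+0.7)·15] / 8250 = -0.004909
∂h/∂y = [(-95)·(+0.7) − (-75)·(+0.4)] / 8250 = -0.004424
Flow direction (−∇h) has components (+0.004909 E, +0.004424 N).
Azimuth = atan2(E, N) = atan2(+0.004909, +0.004424) = 48.0° ≈ 048°.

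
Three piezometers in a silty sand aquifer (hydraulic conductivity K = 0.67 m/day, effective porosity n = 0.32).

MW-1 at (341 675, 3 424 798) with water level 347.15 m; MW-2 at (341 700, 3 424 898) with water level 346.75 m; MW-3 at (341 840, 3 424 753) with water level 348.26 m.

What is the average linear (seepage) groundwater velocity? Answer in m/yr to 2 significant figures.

Three-point gradient (reference MW-1): Δ to MW-2 = (25, 100, -0.40), Δ to MW-3 = (165, -45, +1.11).
∂h/∂x = +0.005277, ∂h/∂y = -0.005319 (det = -17625).
|∇h| = √(0.005277² + -0.005319²) = 0.007493
Seepage velocity v = K·i/n = 0.67 × 0.007493 / 0.32 = 0.01569 m/day = 5.731 m/yr.

5.7 m/yr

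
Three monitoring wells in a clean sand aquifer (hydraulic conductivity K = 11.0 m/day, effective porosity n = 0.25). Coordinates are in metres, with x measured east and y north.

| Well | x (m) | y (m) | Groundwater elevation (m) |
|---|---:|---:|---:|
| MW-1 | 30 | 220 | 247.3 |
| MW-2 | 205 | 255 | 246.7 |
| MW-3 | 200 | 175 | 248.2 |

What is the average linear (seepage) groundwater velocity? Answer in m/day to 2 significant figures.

With h = a·x + b·y + c and MW-1 as origin, the differences give:
  175·a + 35·b = -0.6
  170·a + (-45)·b = +0.9
Eliminate b (×(-45) and ×35, subtract): -13825·a = -4.50 → a = ∂h/∂x = +0.0003255
Back-substitute: b = ∂h/∂y = -0.01877.
|∇h| = √(0.0003255² + -0.01877²) = 0.01877
Seepage velocity v = K·i/n = 11.0 × 0.01877 / 0.25 = 0.8259 m/day.

0.83 m/day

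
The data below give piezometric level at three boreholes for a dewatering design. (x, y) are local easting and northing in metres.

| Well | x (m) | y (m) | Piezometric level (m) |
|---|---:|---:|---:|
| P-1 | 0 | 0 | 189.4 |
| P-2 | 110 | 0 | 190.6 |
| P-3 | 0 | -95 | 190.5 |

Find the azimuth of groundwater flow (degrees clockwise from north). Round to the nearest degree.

317°

∂h/∂x = (190.6 − 189.4) / (110 − 0) = +0.01091
∂h/∂y = (190.5 − 189.4) / (-95 − 0) = -0.01158
Flow direction (−∇h) has components (-0.01091 E, +0.01158 N).
Azimuth = atan2(E, N) = atan2(-0.01091, +0.01158) = 316.7° ≈ 317°.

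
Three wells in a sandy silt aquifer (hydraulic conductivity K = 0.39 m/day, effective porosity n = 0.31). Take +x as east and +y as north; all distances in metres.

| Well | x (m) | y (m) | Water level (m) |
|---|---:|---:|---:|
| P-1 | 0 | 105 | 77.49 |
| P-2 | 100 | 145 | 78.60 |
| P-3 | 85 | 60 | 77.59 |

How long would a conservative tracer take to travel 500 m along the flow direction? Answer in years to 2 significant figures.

86 years

Three-point gradient (reference P-1): Δ to P-2 = (100, 40, +1.11), Δ to P-3 = (85, -45, +0.10).
∂h/∂x = +0.006829, ∂h/∂y = +0.01068 (det = -7900).
|∇h| = √(0.006829² + 0.01068²) = 0.01268
Seepage velocity v = K·i/n = 0.39 × 0.01268 / 0.31 = 0.01595 m/day.
t = 500 / 0.01595 = 3.135e+04 days = 85.8 years.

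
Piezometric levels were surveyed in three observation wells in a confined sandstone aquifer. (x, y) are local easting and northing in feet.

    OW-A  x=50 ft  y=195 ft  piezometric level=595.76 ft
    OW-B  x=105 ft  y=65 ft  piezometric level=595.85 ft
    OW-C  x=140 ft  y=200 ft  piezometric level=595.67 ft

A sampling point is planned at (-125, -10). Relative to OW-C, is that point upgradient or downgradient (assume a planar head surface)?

upgradient

Taking OW-A as reference: OW-B−OW-A = (55, -130, +0.09); OW-C−OW-A = (90, 5, -0.09).
Determinant of the coordinate differences = 55·5 − 90·(-130) = 11975.
∂h/∂x = [(+0.09)·5 − (-0.09)·(-130)] / 11975 = -0.0009395
∂h/∂y = [55·(-0.09) − 90·(+0.09)] / 11975 = -0.001090
Head at (-125, -10) = 595.76 + (-0.0009395)·(-175) + (-0.001090)·(-205) = 596.15 ft.
That is higher than the 595.67 ft at OW-C, so the point is upgradient.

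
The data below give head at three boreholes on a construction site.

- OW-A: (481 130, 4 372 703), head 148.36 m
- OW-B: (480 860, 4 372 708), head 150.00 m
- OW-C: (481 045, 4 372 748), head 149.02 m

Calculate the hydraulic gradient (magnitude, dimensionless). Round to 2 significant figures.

With h = a·x + b·y + c and OW-A as origin, the differences give:
  (-270)·a + 5·b = +1.64
  (-85)·a + 45·b = +0.66
Eliminate b (×45 and ×5, subtract): -11725·a = 70.500 → a = ∂h/∂x = -0.006013
Back-substitute: b = ∂h/∂y = +0.003309.
|∇h| = √(-0.006013² + 0.003309²) = 0.006863

0.0069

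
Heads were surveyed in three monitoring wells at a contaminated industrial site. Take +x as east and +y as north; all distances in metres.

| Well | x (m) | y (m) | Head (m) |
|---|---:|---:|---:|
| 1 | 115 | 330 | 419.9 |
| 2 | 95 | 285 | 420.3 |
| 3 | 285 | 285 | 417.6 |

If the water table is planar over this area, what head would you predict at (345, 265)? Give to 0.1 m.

416.8 m

With h = a·x + b·y + c and 1 as origin, the differences give:
  (-20)·a + (-45)·b = +0.4
  170·a + (-45)·b = -2.3
Eliminate b (×(-45) and ×(-45), subtract): 8550·a = -121.50 → a = ∂h/∂x = -0.01421
Back-substitute: b = ∂h/∂y = -0.002573.
h(345, 265) = 419.9 + (-0.01421)·(230) + (-0.002573)·(-65) = 419.9 -3.268 +0.167 = 416.799 m.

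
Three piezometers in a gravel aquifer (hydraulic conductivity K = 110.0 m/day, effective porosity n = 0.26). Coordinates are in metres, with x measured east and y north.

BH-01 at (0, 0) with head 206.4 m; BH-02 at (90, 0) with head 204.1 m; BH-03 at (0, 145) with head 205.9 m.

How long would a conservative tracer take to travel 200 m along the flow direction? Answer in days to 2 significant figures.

18 days

∂h/∂x = (204.1 − 206.4) / (90 − 0) = -0.02556
∂h/∂y = (205.9 − 206.4) / (145 − 0) = -0.003448
|∇h| = √(-0.02556² + -0.003448²) = 0.02579
Seepage velocity v = K·i/n = 110.0 × 0.02579 / 0.26 = 10.91 m/day.
t = 200 / 10.91 = 18.33 days.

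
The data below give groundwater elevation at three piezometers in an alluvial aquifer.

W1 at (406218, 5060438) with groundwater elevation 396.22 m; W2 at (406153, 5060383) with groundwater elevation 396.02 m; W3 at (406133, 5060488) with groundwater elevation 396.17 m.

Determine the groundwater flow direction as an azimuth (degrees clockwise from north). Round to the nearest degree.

Differences from W1: to W2 (Δx, Δy, Δh) = (-65, -55, -0.20); to W3 = (-85, 50, -0.05).
Determinant of the coordinate differences = (-65)·50 − (-85)·(-55) = -7925.
∂h/∂x = [(-0.20)·50 − (-0.05)·(-55)] / -7925 = +0.001609
∂h/∂y = [(-65)·(-0.05) − (-85)·(-0.20)] / -7925 = +0.001735
Flow direction (−∇h) has components (-0.001609 E, -0.001735 N).
Azimuth = atan2(E, N) = atan2(-0.001609, -0.001735) = 222.8° ≈ 223°.

223°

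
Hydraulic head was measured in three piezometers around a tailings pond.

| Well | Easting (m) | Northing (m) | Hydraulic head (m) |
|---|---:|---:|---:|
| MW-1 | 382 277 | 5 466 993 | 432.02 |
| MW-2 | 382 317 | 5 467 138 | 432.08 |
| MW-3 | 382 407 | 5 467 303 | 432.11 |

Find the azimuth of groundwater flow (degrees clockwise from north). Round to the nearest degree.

127°

Taking MW-1 as reference: MW-2−MW-1 = (40, 145, +0.06); MW-3−MW-1 = (130, 310, +0.09).
Solve a·Δx + b·Δy = Δh: det = 40·310 − 130·145 = -6450.
∂h/∂x = [(+0.06)·310 − (+0.09)·145] / -6450 = -0.0008605
∂h/∂y = [40·(+0.09) − 130·(+0.06)] / -6450 = +0.0006512
Flow direction (−∇h) has components (+0.0008605 E, -0.0006512 N).
Azimuth = atan2(E, N) = atan2(+0.0008605, -0.0006512) = 127.1° ≈ 127°.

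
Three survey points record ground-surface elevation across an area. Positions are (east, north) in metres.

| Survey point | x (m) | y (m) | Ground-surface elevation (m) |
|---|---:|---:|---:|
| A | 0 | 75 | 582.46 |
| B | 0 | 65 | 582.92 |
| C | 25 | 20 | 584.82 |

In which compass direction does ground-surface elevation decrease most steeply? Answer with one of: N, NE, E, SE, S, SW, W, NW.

N

With z = a·x + b·y + c and A as origin, the differences give:
  0·a + (-10)·b = +0.46
  25·a + (-55)·b = +2.36
Eliminate b (×(-55) and ×(-10), subtract): 250·a = -1.700 → a = ∂z/∂x = -0.006800
Back-substitute: b = ∂z/∂y = -0.04600.
Steepest decrease is along −∇f = (+0.006800 E, +0.04600 N) → north.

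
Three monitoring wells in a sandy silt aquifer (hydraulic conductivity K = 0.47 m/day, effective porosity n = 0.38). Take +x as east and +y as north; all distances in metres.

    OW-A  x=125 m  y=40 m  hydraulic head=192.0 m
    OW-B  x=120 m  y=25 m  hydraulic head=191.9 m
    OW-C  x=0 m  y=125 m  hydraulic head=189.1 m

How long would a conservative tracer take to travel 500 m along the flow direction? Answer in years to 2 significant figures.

49 years

With h = a·x + b·y + c and OW-A as origin, the differences give:
  (-5)·a + (-15)·b = -0.1
  (-125)·a + 85·b = -2.9
Eliminate b (×85 and ×(-15), subtract): -2300·a = -52.00 → a = ∂h/∂x = +0.02261
Back-substitute: b = ∂h/∂y = -0.0008696.
|∇h| = √(0.02261² + -0.0008696²) = 0.02263
Seepage velocity v = K·i/n = 0.47 × 0.02263 / 0.38 = 0.02799 m/day.
t = 500 / 0.02799 = 1.786e+04 days = 48.9 years.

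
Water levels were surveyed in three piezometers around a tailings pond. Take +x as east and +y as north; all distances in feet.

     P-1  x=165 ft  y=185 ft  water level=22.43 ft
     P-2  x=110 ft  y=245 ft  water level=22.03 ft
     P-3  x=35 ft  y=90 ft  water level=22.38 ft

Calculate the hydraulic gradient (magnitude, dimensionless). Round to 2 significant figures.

Taking P-1 as reference: P-2−P-1 = (-55, 60, -0.40); P-3−P-1 = (-130, -95, -0.05).
Solve a·Δx + b·Δy = Δh: det = (-55)·(-95) − (-130)·60 = 13025.
∂h/∂x = [(-0.40)·(-95) − (-0.05)·60] / 13025 = +0.003148
∂h/∂y = [(-55)·(-0.05) − (-130)·(-0.40)] / 13025 = -0.003781
|∇h| = √(0.003148² + -0.003781²) = 0.00492

0.0049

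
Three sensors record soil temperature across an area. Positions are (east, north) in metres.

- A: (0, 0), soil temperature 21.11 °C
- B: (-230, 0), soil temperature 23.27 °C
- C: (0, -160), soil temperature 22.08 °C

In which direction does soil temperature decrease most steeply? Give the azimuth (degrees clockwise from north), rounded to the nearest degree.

057°

∂T/∂x = (23.27 − 21.11) / (-230 − 0) = -0.009391
∂T/∂y = (22.08 − 21.11) / (-160 − 0) = -0.006062
Steepest decrease is along −∇f: components (+0.009391 E, +0.006062 N).
Azimuth = atan2(+0.009391, +0.006062) = 57.2° ≈ 057°.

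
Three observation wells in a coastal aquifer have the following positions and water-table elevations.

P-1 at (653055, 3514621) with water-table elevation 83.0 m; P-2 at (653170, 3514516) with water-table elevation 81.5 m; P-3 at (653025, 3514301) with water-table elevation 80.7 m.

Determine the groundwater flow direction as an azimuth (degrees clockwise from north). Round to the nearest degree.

142°

Three-point gradient (reference P-1): Δ to P-2 = (115, -105, -1.5), Δ to P-3 = (-30, -320, -2.3).
∂h/∂x = -0.005970, ∂h/∂y = +0.007747 (det = -39950).
Flow direction (−∇h) has components (+0.005970 E, -0.007747 N).
Azimuth = atan2(E, N) = atan2(+0.005970, -0.007747) = 142.4° ≈ 142°.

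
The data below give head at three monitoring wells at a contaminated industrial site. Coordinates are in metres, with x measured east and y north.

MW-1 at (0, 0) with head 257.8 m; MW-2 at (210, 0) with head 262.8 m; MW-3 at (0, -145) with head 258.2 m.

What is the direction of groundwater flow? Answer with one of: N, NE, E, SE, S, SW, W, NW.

∂h/∂x = (262.8 − 257.8) / (210 − 0) = +0.02381
∂h/∂y = (258.2 − 257.8) / (-145 − 0) = -0.002759
Flow = −∇h = (-0.02381 east, +0.002759 north), which points west.

W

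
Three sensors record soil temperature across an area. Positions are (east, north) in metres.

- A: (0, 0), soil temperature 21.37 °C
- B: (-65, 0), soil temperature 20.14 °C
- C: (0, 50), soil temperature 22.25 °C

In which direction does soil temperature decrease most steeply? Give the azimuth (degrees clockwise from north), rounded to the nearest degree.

227°

∂T/∂x = (20.14 − 21.37) / (-65 − 0) = +0.01892
∂T/∂y = (22.25 − 21.37) / (50 − 0) = +0.01760
Steepest decrease is along −∇f: components (-0.01892 E, -0.01760 N).
Azimuth = atan2(-0.01892, -0.01760) = 227.1° ≈ 227°.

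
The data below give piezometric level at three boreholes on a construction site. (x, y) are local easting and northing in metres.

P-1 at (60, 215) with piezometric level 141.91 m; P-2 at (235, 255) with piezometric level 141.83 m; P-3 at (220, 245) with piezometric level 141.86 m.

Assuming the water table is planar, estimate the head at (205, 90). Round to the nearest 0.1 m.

142.4 m

With h = a·x + b·y + c and P-1 as origin, the differences give:
  175·a + 40·b = -0.08
  160·a + 30·b = -0.05
Eliminate b (×30 and ×40, subtract): -1150·a = -0.400 → a = ∂h/∂x = +0.0003478
Back-substitute: b = ∂h/∂y = -0.003522.
h(205, 90) = 141.91 + (+0.0003478)·(145) + (-0.003522)·(-125) = 141.91 +0.050 +0.440 = 142.401 m.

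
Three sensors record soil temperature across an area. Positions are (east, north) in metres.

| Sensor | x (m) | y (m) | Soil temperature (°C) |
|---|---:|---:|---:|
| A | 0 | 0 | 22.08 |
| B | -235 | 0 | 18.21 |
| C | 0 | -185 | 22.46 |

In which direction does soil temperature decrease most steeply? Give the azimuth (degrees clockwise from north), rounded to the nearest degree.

∂T/∂x = (18.21 − 22.08) / (-235 − 0) = +0.01647
∂T/∂y = (22.46 − 22.08) / (-185 − 0) = -0.002054
Steepest decrease is along −∇f: components (-0.01647 E, +0.002054 N).
Azimuth = atan2(-0.01647, +0.002054) = 277.1° ≈ 277°.

277°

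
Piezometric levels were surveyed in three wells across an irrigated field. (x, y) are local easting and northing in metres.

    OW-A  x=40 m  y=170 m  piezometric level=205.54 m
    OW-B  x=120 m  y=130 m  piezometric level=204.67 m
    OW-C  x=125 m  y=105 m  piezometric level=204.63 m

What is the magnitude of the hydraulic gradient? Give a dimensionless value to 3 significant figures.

Taking OW-A as reference: OW-B−OW-A = (80, -40, -0.87); OW-C−OW-A = (85, -65, -0.91).
Solve a·Δx + b·Δy = Δh: det = 80·(-65) − 85·(-40) = -1800.
∂h/∂x = [(-0.87)·(-65) − (-0.91)·(-40)] / -1800 = -0.01119
∂h/∂y = [80·(-0.91) − 85·(-0.87)] / -1800 = -0.0006389
|∇h| = √(-0.01119² + -0.0006389²) = 0.01121

0.0112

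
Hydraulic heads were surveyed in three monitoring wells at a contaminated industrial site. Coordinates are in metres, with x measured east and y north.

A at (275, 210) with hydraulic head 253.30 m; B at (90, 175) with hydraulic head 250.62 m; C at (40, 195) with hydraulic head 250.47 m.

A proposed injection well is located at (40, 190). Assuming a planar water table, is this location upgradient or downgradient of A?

downgradient

Differences from A: to B (Δx, Δy, Δh) = (-185, -35, -2.68); to C = (-235, -15, -2.83).
Solve a·Δx + b·Δy = Δh: det = (-185)·(-15) − (-235)·(-35) = -5450.
∂h/∂x = [(-2.68)·(-15) − (-2.83)·(-35)] / -5450 = +0.01080
∂h/∂y = [(-185)·(-2.83) − (-235)·(-2.68)] / -5450 = +0.01950
Head at (40, 190) = 253.30 + (+0.01080)·(-235) + (+0.01950)·(-20) = 250.37 m.
That is lower than the 253.30 m at A, so the point is downgradient.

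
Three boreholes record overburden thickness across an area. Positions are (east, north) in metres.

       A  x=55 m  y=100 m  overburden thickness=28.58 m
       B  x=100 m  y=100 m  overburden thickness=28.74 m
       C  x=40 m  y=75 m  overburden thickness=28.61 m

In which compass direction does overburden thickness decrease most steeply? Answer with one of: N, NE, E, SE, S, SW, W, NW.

Differences from A: to B (Δx, Δy, Δh) = (45, 0, +0.16); to C = (-15, -25, +0.03).
Solve a·Δx + b·Δy = Δd: det = 45·(-25) − (-15)·0 = -1125.
∂d/∂x = [(+0.16)·(-25) − (+0.03)·0] / -1125 = +0.003556
∂d/∂y = [45·(+0.03) − (-15)·(+0.16)] / -1125 = -0.003333
Steepest decrease is along −∇f = (-0.003556 E, +0.003333 N) → northwest.

NW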